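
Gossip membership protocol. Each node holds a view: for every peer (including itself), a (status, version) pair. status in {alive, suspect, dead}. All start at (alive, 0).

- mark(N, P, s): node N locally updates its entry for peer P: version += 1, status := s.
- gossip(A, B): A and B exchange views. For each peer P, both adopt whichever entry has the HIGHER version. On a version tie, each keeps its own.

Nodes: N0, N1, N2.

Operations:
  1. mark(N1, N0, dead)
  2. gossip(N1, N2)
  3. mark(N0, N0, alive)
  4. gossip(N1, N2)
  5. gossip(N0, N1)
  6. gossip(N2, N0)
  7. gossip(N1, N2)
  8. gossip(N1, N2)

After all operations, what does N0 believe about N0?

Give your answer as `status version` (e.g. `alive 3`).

Answer: alive 1

Derivation:
Op 1: N1 marks N0=dead -> (dead,v1)
Op 2: gossip N1<->N2 -> N1.N0=(dead,v1) N1.N1=(alive,v0) N1.N2=(alive,v0) | N2.N0=(dead,v1) N2.N1=(alive,v0) N2.N2=(alive,v0)
Op 3: N0 marks N0=alive -> (alive,v1)
Op 4: gossip N1<->N2 -> N1.N0=(dead,v1) N1.N1=(alive,v0) N1.N2=(alive,v0) | N2.N0=(dead,v1) N2.N1=(alive,v0) N2.N2=(alive,v0)
Op 5: gossip N0<->N1 -> N0.N0=(alive,v1) N0.N1=(alive,v0) N0.N2=(alive,v0) | N1.N0=(dead,v1) N1.N1=(alive,v0) N1.N2=(alive,v0)
Op 6: gossip N2<->N0 -> N2.N0=(dead,v1) N2.N1=(alive,v0) N2.N2=(alive,v0) | N0.N0=(alive,v1) N0.N1=(alive,v0) N0.N2=(alive,v0)
Op 7: gossip N1<->N2 -> N1.N0=(dead,v1) N1.N1=(alive,v0) N1.N2=(alive,v0) | N2.N0=(dead,v1) N2.N1=(alive,v0) N2.N2=(alive,v0)
Op 8: gossip N1<->N2 -> N1.N0=(dead,v1) N1.N1=(alive,v0) N1.N2=(alive,v0) | N2.N0=(dead,v1) N2.N1=(alive,v0) N2.N2=(alive,v0)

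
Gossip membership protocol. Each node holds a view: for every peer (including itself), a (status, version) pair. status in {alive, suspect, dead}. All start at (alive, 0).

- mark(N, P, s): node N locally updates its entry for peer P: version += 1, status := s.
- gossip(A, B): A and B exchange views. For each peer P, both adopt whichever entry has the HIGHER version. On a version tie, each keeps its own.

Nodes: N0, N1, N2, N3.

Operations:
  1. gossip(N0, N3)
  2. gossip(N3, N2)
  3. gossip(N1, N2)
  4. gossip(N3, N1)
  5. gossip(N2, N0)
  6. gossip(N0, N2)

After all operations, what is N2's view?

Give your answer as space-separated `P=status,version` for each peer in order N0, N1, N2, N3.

Op 1: gossip N0<->N3 -> N0.N0=(alive,v0) N0.N1=(alive,v0) N0.N2=(alive,v0) N0.N3=(alive,v0) | N3.N0=(alive,v0) N3.N1=(alive,v0) N3.N2=(alive,v0) N3.N3=(alive,v0)
Op 2: gossip N3<->N2 -> N3.N0=(alive,v0) N3.N1=(alive,v0) N3.N2=(alive,v0) N3.N3=(alive,v0) | N2.N0=(alive,v0) N2.N1=(alive,v0) N2.N2=(alive,v0) N2.N3=(alive,v0)
Op 3: gossip N1<->N2 -> N1.N0=(alive,v0) N1.N1=(alive,v0) N1.N2=(alive,v0) N1.N3=(alive,v0) | N2.N0=(alive,v0) N2.N1=(alive,v0) N2.N2=(alive,v0) N2.N3=(alive,v0)
Op 4: gossip N3<->N1 -> N3.N0=(alive,v0) N3.N1=(alive,v0) N3.N2=(alive,v0) N3.N3=(alive,v0) | N1.N0=(alive,v0) N1.N1=(alive,v0) N1.N2=(alive,v0) N1.N3=(alive,v0)
Op 5: gossip N2<->N0 -> N2.N0=(alive,v0) N2.N1=(alive,v0) N2.N2=(alive,v0) N2.N3=(alive,v0) | N0.N0=(alive,v0) N0.N1=(alive,v0) N0.N2=(alive,v0) N0.N3=(alive,v0)
Op 6: gossip N0<->N2 -> N0.N0=(alive,v0) N0.N1=(alive,v0) N0.N2=(alive,v0) N0.N3=(alive,v0) | N2.N0=(alive,v0) N2.N1=(alive,v0) N2.N2=(alive,v0) N2.N3=(alive,v0)

Answer: N0=alive,0 N1=alive,0 N2=alive,0 N3=alive,0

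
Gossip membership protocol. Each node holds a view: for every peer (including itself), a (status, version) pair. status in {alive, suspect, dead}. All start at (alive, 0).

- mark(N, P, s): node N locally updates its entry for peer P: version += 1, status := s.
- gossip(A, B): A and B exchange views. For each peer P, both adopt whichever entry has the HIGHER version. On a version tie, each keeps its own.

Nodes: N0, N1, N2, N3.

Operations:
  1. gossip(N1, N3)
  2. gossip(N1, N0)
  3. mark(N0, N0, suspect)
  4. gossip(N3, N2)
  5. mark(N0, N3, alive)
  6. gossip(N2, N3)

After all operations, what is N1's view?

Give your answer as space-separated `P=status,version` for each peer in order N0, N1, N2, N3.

Answer: N0=alive,0 N1=alive,0 N2=alive,0 N3=alive,0

Derivation:
Op 1: gossip N1<->N3 -> N1.N0=(alive,v0) N1.N1=(alive,v0) N1.N2=(alive,v0) N1.N3=(alive,v0) | N3.N0=(alive,v0) N3.N1=(alive,v0) N3.N2=(alive,v0) N3.N3=(alive,v0)
Op 2: gossip N1<->N0 -> N1.N0=(alive,v0) N1.N1=(alive,v0) N1.N2=(alive,v0) N1.N3=(alive,v0) | N0.N0=(alive,v0) N0.N1=(alive,v0) N0.N2=(alive,v0) N0.N3=(alive,v0)
Op 3: N0 marks N0=suspect -> (suspect,v1)
Op 4: gossip N3<->N2 -> N3.N0=(alive,v0) N3.N1=(alive,v0) N3.N2=(alive,v0) N3.N3=(alive,v0) | N2.N0=(alive,v0) N2.N1=(alive,v0) N2.N2=(alive,v0) N2.N3=(alive,v0)
Op 5: N0 marks N3=alive -> (alive,v1)
Op 6: gossip N2<->N3 -> N2.N0=(alive,v0) N2.N1=(alive,v0) N2.N2=(alive,v0) N2.N3=(alive,v0) | N3.N0=(alive,v0) N3.N1=(alive,v0) N3.N2=(alive,v0) N3.N3=(alive,v0)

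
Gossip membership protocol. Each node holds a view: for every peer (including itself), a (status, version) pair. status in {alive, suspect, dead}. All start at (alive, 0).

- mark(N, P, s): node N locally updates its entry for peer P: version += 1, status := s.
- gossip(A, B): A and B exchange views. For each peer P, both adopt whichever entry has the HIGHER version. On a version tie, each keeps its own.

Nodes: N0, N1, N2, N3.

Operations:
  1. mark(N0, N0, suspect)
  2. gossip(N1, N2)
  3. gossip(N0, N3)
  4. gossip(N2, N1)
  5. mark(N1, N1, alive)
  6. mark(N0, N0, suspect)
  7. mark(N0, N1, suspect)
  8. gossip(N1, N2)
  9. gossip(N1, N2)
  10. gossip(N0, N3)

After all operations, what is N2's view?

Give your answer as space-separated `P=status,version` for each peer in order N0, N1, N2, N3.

Answer: N0=alive,0 N1=alive,1 N2=alive,0 N3=alive,0

Derivation:
Op 1: N0 marks N0=suspect -> (suspect,v1)
Op 2: gossip N1<->N2 -> N1.N0=(alive,v0) N1.N1=(alive,v0) N1.N2=(alive,v0) N1.N3=(alive,v0) | N2.N0=(alive,v0) N2.N1=(alive,v0) N2.N2=(alive,v0) N2.N3=(alive,v0)
Op 3: gossip N0<->N3 -> N0.N0=(suspect,v1) N0.N1=(alive,v0) N0.N2=(alive,v0) N0.N3=(alive,v0) | N3.N0=(suspect,v1) N3.N1=(alive,v0) N3.N2=(alive,v0) N3.N3=(alive,v0)
Op 4: gossip N2<->N1 -> N2.N0=(alive,v0) N2.N1=(alive,v0) N2.N2=(alive,v0) N2.N3=(alive,v0) | N1.N0=(alive,v0) N1.N1=(alive,v0) N1.N2=(alive,v0) N1.N3=(alive,v0)
Op 5: N1 marks N1=alive -> (alive,v1)
Op 6: N0 marks N0=suspect -> (suspect,v2)
Op 7: N0 marks N1=suspect -> (suspect,v1)
Op 8: gossip N1<->N2 -> N1.N0=(alive,v0) N1.N1=(alive,v1) N1.N2=(alive,v0) N1.N3=(alive,v0) | N2.N0=(alive,v0) N2.N1=(alive,v1) N2.N2=(alive,v0) N2.N3=(alive,v0)
Op 9: gossip N1<->N2 -> N1.N0=(alive,v0) N1.N1=(alive,v1) N1.N2=(alive,v0) N1.N3=(alive,v0) | N2.N0=(alive,v0) N2.N1=(alive,v1) N2.N2=(alive,v0) N2.N3=(alive,v0)
Op 10: gossip N0<->N3 -> N0.N0=(suspect,v2) N0.N1=(suspect,v1) N0.N2=(alive,v0) N0.N3=(alive,v0) | N3.N0=(suspect,v2) N3.N1=(suspect,v1) N3.N2=(alive,v0) N3.N3=(alive,v0)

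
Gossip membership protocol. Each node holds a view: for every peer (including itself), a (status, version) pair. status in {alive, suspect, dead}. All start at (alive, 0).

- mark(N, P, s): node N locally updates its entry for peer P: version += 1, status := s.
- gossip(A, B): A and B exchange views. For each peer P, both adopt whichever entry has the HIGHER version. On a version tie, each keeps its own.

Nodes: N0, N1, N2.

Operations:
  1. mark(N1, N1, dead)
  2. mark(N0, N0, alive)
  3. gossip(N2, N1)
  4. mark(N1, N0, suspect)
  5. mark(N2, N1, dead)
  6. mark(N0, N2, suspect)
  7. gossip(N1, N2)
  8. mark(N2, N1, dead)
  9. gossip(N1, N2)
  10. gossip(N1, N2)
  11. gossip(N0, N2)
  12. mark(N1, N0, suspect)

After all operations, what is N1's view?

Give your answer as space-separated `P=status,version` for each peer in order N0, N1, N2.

Answer: N0=suspect,2 N1=dead,3 N2=alive,0

Derivation:
Op 1: N1 marks N1=dead -> (dead,v1)
Op 2: N0 marks N0=alive -> (alive,v1)
Op 3: gossip N2<->N1 -> N2.N0=(alive,v0) N2.N1=(dead,v1) N2.N2=(alive,v0) | N1.N0=(alive,v0) N1.N1=(dead,v1) N1.N2=(alive,v0)
Op 4: N1 marks N0=suspect -> (suspect,v1)
Op 5: N2 marks N1=dead -> (dead,v2)
Op 6: N0 marks N2=suspect -> (suspect,v1)
Op 7: gossip N1<->N2 -> N1.N0=(suspect,v1) N1.N1=(dead,v2) N1.N2=(alive,v0) | N2.N0=(suspect,v1) N2.N1=(dead,v2) N2.N2=(alive,v0)
Op 8: N2 marks N1=dead -> (dead,v3)
Op 9: gossip N1<->N2 -> N1.N0=(suspect,v1) N1.N1=(dead,v3) N1.N2=(alive,v0) | N2.N0=(suspect,v1) N2.N1=(dead,v3) N2.N2=(alive,v0)
Op 10: gossip N1<->N2 -> N1.N0=(suspect,v1) N1.N1=(dead,v3) N1.N2=(alive,v0) | N2.N0=(suspect,v1) N2.N1=(dead,v3) N2.N2=(alive,v0)
Op 11: gossip N0<->N2 -> N0.N0=(alive,v1) N0.N1=(dead,v3) N0.N2=(suspect,v1) | N2.N0=(suspect,v1) N2.N1=(dead,v3) N2.N2=(suspect,v1)
Op 12: N1 marks N0=suspect -> (suspect,v2)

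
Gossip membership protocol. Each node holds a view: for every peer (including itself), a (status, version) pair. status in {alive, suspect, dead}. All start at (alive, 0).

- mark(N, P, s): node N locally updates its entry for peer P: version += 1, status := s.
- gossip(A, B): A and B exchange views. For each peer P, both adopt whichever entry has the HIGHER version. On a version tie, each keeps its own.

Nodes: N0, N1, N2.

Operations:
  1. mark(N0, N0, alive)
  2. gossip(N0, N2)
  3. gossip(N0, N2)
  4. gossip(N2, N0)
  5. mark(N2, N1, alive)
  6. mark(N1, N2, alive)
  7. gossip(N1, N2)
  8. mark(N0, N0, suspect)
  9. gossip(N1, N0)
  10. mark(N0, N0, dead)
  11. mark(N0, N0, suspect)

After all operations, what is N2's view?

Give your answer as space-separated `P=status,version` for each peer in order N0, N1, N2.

Op 1: N0 marks N0=alive -> (alive,v1)
Op 2: gossip N0<->N2 -> N0.N0=(alive,v1) N0.N1=(alive,v0) N0.N2=(alive,v0) | N2.N0=(alive,v1) N2.N1=(alive,v0) N2.N2=(alive,v0)
Op 3: gossip N0<->N2 -> N0.N0=(alive,v1) N0.N1=(alive,v0) N0.N2=(alive,v0) | N2.N0=(alive,v1) N2.N1=(alive,v0) N2.N2=(alive,v0)
Op 4: gossip N2<->N0 -> N2.N0=(alive,v1) N2.N1=(alive,v0) N2.N2=(alive,v0) | N0.N0=(alive,v1) N0.N1=(alive,v0) N0.N2=(alive,v0)
Op 5: N2 marks N1=alive -> (alive,v1)
Op 6: N1 marks N2=alive -> (alive,v1)
Op 7: gossip N1<->N2 -> N1.N0=(alive,v1) N1.N1=(alive,v1) N1.N2=(alive,v1) | N2.N0=(alive,v1) N2.N1=(alive,v1) N2.N2=(alive,v1)
Op 8: N0 marks N0=suspect -> (suspect,v2)
Op 9: gossip N1<->N0 -> N1.N0=(suspect,v2) N1.N1=(alive,v1) N1.N2=(alive,v1) | N0.N0=(suspect,v2) N0.N1=(alive,v1) N0.N2=(alive,v1)
Op 10: N0 marks N0=dead -> (dead,v3)
Op 11: N0 marks N0=suspect -> (suspect,v4)

Answer: N0=alive,1 N1=alive,1 N2=alive,1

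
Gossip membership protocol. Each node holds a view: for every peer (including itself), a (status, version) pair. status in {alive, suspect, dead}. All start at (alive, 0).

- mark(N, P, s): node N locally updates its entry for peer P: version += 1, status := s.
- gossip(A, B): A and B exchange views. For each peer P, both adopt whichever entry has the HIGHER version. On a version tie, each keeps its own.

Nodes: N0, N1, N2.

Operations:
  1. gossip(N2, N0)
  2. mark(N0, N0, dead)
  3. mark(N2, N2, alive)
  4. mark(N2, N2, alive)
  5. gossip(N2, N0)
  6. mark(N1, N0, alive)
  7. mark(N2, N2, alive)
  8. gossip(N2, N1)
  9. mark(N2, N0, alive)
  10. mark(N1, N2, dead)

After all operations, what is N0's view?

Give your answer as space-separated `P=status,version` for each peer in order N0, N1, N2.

Op 1: gossip N2<->N0 -> N2.N0=(alive,v0) N2.N1=(alive,v0) N2.N2=(alive,v0) | N0.N0=(alive,v0) N0.N1=(alive,v0) N0.N2=(alive,v0)
Op 2: N0 marks N0=dead -> (dead,v1)
Op 3: N2 marks N2=alive -> (alive,v1)
Op 4: N2 marks N2=alive -> (alive,v2)
Op 5: gossip N2<->N0 -> N2.N0=(dead,v1) N2.N1=(alive,v0) N2.N2=(alive,v2) | N0.N0=(dead,v1) N0.N1=(alive,v0) N0.N2=(alive,v2)
Op 6: N1 marks N0=alive -> (alive,v1)
Op 7: N2 marks N2=alive -> (alive,v3)
Op 8: gossip N2<->N1 -> N2.N0=(dead,v1) N2.N1=(alive,v0) N2.N2=(alive,v3) | N1.N0=(alive,v1) N1.N1=(alive,v0) N1.N2=(alive,v3)
Op 9: N2 marks N0=alive -> (alive,v2)
Op 10: N1 marks N2=dead -> (dead,v4)

Answer: N0=dead,1 N1=alive,0 N2=alive,2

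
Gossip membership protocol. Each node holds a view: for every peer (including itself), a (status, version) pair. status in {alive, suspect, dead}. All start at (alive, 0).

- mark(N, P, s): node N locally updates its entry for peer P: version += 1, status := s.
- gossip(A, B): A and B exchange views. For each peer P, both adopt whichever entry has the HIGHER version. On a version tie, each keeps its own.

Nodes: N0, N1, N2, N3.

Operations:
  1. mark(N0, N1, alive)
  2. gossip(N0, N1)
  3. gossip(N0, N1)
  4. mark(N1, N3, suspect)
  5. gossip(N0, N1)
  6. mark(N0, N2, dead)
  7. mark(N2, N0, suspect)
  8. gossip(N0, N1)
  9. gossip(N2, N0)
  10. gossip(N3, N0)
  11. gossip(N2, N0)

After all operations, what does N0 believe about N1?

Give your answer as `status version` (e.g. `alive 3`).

Answer: alive 1

Derivation:
Op 1: N0 marks N1=alive -> (alive,v1)
Op 2: gossip N0<->N1 -> N0.N0=(alive,v0) N0.N1=(alive,v1) N0.N2=(alive,v0) N0.N3=(alive,v0) | N1.N0=(alive,v0) N1.N1=(alive,v1) N1.N2=(alive,v0) N1.N3=(alive,v0)
Op 3: gossip N0<->N1 -> N0.N0=(alive,v0) N0.N1=(alive,v1) N0.N2=(alive,v0) N0.N3=(alive,v0) | N1.N0=(alive,v0) N1.N1=(alive,v1) N1.N2=(alive,v0) N1.N3=(alive,v0)
Op 4: N1 marks N3=suspect -> (suspect,v1)
Op 5: gossip N0<->N1 -> N0.N0=(alive,v0) N0.N1=(alive,v1) N0.N2=(alive,v0) N0.N3=(suspect,v1) | N1.N0=(alive,v0) N1.N1=(alive,v1) N1.N2=(alive,v0) N1.N3=(suspect,v1)
Op 6: N0 marks N2=dead -> (dead,v1)
Op 7: N2 marks N0=suspect -> (suspect,v1)
Op 8: gossip N0<->N1 -> N0.N0=(alive,v0) N0.N1=(alive,v1) N0.N2=(dead,v1) N0.N3=(suspect,v1) | N1.N0=(alive,v0) N1.N1=(alive,v1) N1.N2=(dead,v1) N1.N3=(suspect,v1)
Op 9: gossip N2<->N0 -> N2.N0=(suspect,v1) N2.N1=(alive,v1) N2.N2=(dead,v1) N2.N3=(suspect,v1) | N0.N0=(suspect,v1) N0.N1=(alive,v1) N0.N2=(dead,v1) N0.N3=(suspect,v1)
Op 10: gossip N3<->N0 -> N3.N0=(suspect,v1) N3.N1=(alive,v1) N3.N2=(dead,v1) N3.N3=(suspect,v1) | N0.N0=(suspect,v1) N0.N1=(alive,v1) N0.N2=(dead,v1) N0.N3=(suspect,v1)
Op 11: gossip N2<->N0 -> N2.N0=(suspect,v1) N2.N1=(alive,v1) N2.N2=(dead,v1) N2.N3=(suspect,v1) | N0.N0=(suspect,v1) N0.N1=(alive,v1) N0.N2=(dead,v1) N0.N3=(suspect,v1)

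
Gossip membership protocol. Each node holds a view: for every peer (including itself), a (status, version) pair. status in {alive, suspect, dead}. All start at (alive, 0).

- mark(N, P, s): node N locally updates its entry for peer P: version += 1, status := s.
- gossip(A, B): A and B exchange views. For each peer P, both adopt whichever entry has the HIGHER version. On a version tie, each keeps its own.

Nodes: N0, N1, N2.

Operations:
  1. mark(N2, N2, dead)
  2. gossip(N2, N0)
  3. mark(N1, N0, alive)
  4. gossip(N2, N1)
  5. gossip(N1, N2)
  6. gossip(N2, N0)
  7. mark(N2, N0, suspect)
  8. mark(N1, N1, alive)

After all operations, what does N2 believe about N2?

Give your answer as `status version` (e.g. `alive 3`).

Op 1: N2 marks N2=dead -> (dead,v1)
Op 2: gossip N2<->N0 -> N2.N0=(alive,v0) N2.N1=(alive,v0) N2.N2=(dead,v1) | N0.N0=(alive,v0) N0.N1=(alive,v0) N0.N2=(dead,v1)
Op 3: N1 marks N0=alive -> (alive,v1)
Op 4: gossip N2<->N1 -> N2.N0=(alive,v1) N2.N1=(alive,v0) N2.N2=(dead,v1) | N1.N0=(alive,v1) N1.N1=(alive,v0) N1.N2=(dead,v1)
Op 5: gossip N1<->N2 -> N1.N0=(alive,v1) N1.N1=(alive,v0) N1.N2=(dead,v1) | N2.N0=(alive,v1) N2.N1=(alive,v0) N2.N2=(dead,v1)
Op 6: gossip N2<->N0 -> N2.N0=(alive,v1) N2.N1=(alive,v0) N2.N2=(dead,v1) | N0.N0=(alive,v1) N0.N1=(alive,v0) N0.N2=(dead,v1)
Op 7: N2 marks N0=suspect -> (suspect,v2)
Op 8: N1 marks N1=alive -> (alive,v1)

Answer: dead 1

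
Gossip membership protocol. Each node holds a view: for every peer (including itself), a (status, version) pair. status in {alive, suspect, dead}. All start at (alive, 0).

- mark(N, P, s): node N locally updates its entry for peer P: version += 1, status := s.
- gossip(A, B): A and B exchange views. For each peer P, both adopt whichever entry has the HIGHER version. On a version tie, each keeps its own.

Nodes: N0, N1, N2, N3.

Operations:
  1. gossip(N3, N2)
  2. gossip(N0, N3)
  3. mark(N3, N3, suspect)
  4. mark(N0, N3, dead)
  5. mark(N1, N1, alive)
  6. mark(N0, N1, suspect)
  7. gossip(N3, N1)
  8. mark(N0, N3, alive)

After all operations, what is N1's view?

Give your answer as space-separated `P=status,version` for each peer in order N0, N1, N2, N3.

Answer: N0=alive,0 N1=alive,1 N2=alive,0 N3=suspect,1

Derivation:
Op 1: gossip N3<->N2 -> N3.N0=(alive,v0) N3.N1=(alive,v0) N3.N2=(alive,v0) N3.N3=(alive,v0) | N2.N0=(alive,v0) N2.N1=(alive,v0) N2.N2=(alive,v0) N2.N3=(alive,v0)
Op 2: gossip N0<->N3 -> N0.N0=(alive,v0) N0.N1=(alive,v0) N0.N2=(alive,v0) N0.N3=(alive,v0) | N3.N0=(alive,v0) N3.N1=(alive,v0) N3.N2=(alive,v0) N3.N3=(alive,v0)
Op 3: N3 marks N3=suspect -> (suspect,v1)
Op 4: N0 marks N3=dead -> (dead,v1)
Op 5: N1 marks N1=alive -> (alive,v1)
Op 6: N0 marks N1=suspect -> (suspect,v1)
Op 7: gossip N3<->N1 -> N3.N0=(alive,v0) N3.N1=(alive,v1) N3.N2=(alive,v0) N3.N3=(suspect,v1) | N1.N0=(alive,v0) N1.N1=(alive,v1) N1.N2=(alive,v0) N1.N3=(suspect,v1)
Op 8: N0 marks N3=alive -> (alive,v2)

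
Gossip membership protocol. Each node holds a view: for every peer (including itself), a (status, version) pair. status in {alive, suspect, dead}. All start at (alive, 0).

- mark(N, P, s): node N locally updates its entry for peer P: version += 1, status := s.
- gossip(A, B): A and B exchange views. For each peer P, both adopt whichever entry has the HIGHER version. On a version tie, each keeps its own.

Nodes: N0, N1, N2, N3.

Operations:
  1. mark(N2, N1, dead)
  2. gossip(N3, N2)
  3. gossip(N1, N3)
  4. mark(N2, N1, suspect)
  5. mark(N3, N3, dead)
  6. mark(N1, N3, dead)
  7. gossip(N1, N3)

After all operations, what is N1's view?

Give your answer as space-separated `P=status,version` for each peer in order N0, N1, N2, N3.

Answer: N0=alive,0 N1=dead,1 N2=alive,0 N3=dead,1

Derivation:
Op 1: N2 marks N1=dead -> (dead,v1)
Op 2: gossip N3<->N2 -> N3.N0=(alive,v0) N3.N1=(dead,v1) N3.N2=(alive,v0) N3.N3=(alive,v0) | N2.N0=(alive,v0) N2.N1=(dead,v1) N2.N2=(alive,v0) N2.N3=(alive,v0)
Op 3: gossip N1<->N3 -> N1.N0=(alive,v0) N1.N1=(dead,v1) N1.N2=(alive,v0) N1.N3=(alive,v0) | N3.N0=(alive,v0) N3.N1=(dead,v1) N3.N2=(alive,v0) N3.N3=(alive,v0)
Op 4: N2 marks N1=suspect -> (suspect,v2)
Op 5: N3 marks N3=dead -> (dead,v1)
Op 6: N1 marks N3=dead -> (dead,v1)
Op 7: gossip N1<->N3 -> N1.N0=(alive,v0) N1.N1=(dead,v1) N1.N2=(alive,v0) N1.N3=(dead,v1) | N3.N0=(alive,v0) N3.N1=(dead,v1) N3.N2=(alive,v0) N3.N3=(dead,v1)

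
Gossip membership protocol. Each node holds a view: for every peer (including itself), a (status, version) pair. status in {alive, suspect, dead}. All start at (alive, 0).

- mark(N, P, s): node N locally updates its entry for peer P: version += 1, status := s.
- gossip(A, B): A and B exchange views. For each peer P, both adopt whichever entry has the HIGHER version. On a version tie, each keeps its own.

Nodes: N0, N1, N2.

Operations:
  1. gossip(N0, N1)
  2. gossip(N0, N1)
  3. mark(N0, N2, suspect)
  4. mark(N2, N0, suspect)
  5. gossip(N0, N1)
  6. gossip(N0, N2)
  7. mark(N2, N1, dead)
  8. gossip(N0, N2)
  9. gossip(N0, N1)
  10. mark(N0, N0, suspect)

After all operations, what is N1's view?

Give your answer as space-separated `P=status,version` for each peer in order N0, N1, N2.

Op 1: gossip N0<->N1 -> N0.N0=(alive,v0) N0.N1=(alive,v0) N0.N2=(alive,v0) | N1.N0=(alive,v0) N1.N1=(alive,v0) N1.N2=(alive,v0)
Op 2: gossip N0<->N1 -> N0.N0=(alive,v0) N0.N1=(alive,v0) N0.N2=(alive,v0) | N1.N0=(alive,v0) N1.N1=(alive,v0) N1.N2=(alive,v0)
Op 3: N0 marks N2=suspect -> (suspect,v1)
Op 4: N2 marks N0=suspect -> (suspect,v1)
Op 5: gossip N0<->N1 -> N0.N0=(alive,v0) N0.N1=(alive,v0) N0.N2=(suspect,v1) | N1.N0=(alive,v0) N1.N1=(alive,v0) N1.N2=(suspect,v1)
Op 6: gossip N0<->N2 -> N0.N0=(suspect,v1) N0.N1=(alive,v0) N0.N2=(suspect,v1) | N2.N0=(suspect,v1) N2.N1=(alive,v0) N2.N2=(suspect,v1)
Op 7: N2 marks N1=dead -> (dead,v1)
Op 8: gossip N0<->N2 -> N0.N0=(suspect,v1) N0.N1=(dead,v1) N0.N2=(suspect,v1) | N2.N0=(suspect,v1) N2.N1=(dead,v1) N2.N2=(suspect,v1)
Op 9: gossip N0<->N1 -> N0.N0=(suspect,v1) N0.N1=(dead,v1) N0.N2=(suspect,v1) | N1.N0=(suspect,v1) N1.N1=(dead,v1) N1.N2=(suspect,v1)
Op 10: N0 marks N0=suspect -> (suspect,v2)

Answer: N0=suspect,1 N1=dead,1 N2=suspect,1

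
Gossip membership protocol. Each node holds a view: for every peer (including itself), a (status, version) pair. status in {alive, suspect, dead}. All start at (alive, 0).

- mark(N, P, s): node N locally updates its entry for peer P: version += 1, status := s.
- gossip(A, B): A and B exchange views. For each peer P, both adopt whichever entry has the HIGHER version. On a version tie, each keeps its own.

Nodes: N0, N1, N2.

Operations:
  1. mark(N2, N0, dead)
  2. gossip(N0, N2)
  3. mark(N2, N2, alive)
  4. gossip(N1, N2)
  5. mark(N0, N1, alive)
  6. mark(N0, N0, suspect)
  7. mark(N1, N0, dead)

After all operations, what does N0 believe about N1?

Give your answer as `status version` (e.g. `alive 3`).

Op 1: N2 marks N0=dead -> (dead,v1)
Op 2: gossip N0<->N2 -> N0.N0=(dead,v1) N0.N1=(alive,v0) N0.N2=(alive,v0) | N2.N0=(dead,v1) N2.N1=(alive,v0) N2.N2=(alive,v0)
Op 3: N2 marks N2=alive -> (alive,v1)
Op 4: gossip N1<->N2 -> N1.N0=(dead,v1) N1.N1=(alive,v0) N1.N2=(alive,v1) | N2.N0=(dead,v1) N2.N1=(alive,v0) N2.N2=(alive,v1)
Op 5: N0 marks N1=alive -> (alive,v1)
Op 6: N0 marks N0=suspect -> (suspect,v2)
Op 7: N1 marks N0=dead -> (dead,v2)

Answer: alive 1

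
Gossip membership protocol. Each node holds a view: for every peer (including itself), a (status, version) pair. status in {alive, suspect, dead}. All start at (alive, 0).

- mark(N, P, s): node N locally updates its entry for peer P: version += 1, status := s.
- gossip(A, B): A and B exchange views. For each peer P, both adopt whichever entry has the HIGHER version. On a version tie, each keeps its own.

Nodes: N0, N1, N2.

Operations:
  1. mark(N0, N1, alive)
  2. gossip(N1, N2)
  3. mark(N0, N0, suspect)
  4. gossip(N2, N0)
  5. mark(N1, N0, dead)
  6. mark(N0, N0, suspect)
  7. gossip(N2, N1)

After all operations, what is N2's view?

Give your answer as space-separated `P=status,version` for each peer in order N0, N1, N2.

Answer: N0=suspect,1 N1=alive,1 N2=alive,0

Derivation:
Op 1: N0 marks N1=alive -> (alive,v1)
Op 2: gossip N1<->N2 -> N1.N0=(alive,v0) N1.N1=(alive,v0) N1.N2=(alive,v0) | N2.N0=(alive,v0) N2.N1=(alive,v0) N2.N2=(alive,v0)
Op 3: N0 marks N0=suspect -> (suspect,v1)
Op 4: gossip N2<->N0 -> N2.N0=(suspect,v1) N2.N1=(alive,v1) N2.N2=(alive,v0) | N0.N0=(suspect,v1) N0.N1=(alive,v1) N0.N2=(alive,v0)
Op 5: N1 marks N0=dead -> (dead,v1)
Op 6: N0 marks N0=suspect -> (suspect,v2)
Op 7: gossip N2<->N1 -> N2.N0=(suspect,v1) N2.N1=(alive,v1) N2.N2=(alive,v0) | N1.N0=(dead,v1) N1.N1=(alive,v1) N1.N2=(alive,v0)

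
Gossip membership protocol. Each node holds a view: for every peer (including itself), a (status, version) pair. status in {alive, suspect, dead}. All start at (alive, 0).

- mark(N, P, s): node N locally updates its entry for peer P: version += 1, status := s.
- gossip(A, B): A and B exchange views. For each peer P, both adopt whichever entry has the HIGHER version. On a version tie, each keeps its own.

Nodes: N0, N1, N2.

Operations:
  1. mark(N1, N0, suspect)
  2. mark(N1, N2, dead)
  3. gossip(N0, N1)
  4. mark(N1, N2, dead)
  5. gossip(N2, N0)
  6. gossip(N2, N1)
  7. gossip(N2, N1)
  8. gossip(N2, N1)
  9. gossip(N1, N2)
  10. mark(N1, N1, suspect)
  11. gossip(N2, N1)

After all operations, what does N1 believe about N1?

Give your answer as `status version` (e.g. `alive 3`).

Answer: suspect 1

Derivation:
Op 1: N1 marks N0=suspect -> (suspect,v1)
Op 2: N1 marks N2=dead -> (dead,v1)
Op 3: gossip N0<->N1 -> N0.N0=(suspect,v1) N0.N1=(alive,v0) N0.N2=(dead,v1) | N1.N0=(suspect,v1) N1.N1=(alive,v0) N1.N2=(dead,v1)
Op 4: N1 marks N2=dead -> (dead,v2)
Op 5: gossip N2<->N0 -> N2.N0=(suspect,v1) N2.N1=(alive,v0) N2.N2=(dead,v1) | N0.N0=(suspect,v1) N0.N1=(alive,v0) N0.N2=(dead,v1)
Op 6: gossip N2<->N1 -> N2.N0=(suspect,v1) N2.N1=(alive,v0) N2.N2=(dead,v2) | N1.N0=(suspect,v1) N1.N1=(alive,v0) N1.N2=(dead,v2)
Op 7: gossip N2<->N1 -> N2.N0=(suspect,v1) N2.N1=(alive,v0) N2.N2=(dead,v2) | N1.N0=(suspect,v1) N1.N1=(alive,v0) N1.N2=(dead,v2)
Op 8: gossip N2<->N1 -> N2.N0=(suspect,v1) N2.N1=(alive,v0) N2.N2=(dead,v2) | N1.N0=(suspect,v1) N1.N1=(alive,v0) N1.N2=(dead,v2)
Op 9: gossip N1<->N2 -> N1.N0=(suspect,v1) N1.N1=(alive,v0) N1.N2=(dead,v2) | N2.N0=(suspect,v1) N2.N1=(alive,v0) N2.N2=(dead,v2)
Op 10: N1 marks N1=suspect -> (suspect,v1)
Op 11: gossip N2<->N1 -> N2.N0=(suspect,v1) N2.N1=(suspect,v1) N2.N2=(dead,v2) | N1.N0=(suspect,v1) N1.N1=(suspect,v1) N1.N2=(dead,v2)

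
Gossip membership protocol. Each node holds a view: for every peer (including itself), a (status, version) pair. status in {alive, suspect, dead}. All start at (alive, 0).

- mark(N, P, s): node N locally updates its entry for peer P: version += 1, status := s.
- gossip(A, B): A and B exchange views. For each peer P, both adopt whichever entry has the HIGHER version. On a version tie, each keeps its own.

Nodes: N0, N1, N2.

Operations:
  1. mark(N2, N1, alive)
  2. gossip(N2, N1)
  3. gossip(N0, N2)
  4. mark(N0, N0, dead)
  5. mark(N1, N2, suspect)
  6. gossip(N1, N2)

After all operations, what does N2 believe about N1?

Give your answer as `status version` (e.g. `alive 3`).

Op 1: N2 marks N1=alive -> (alive,v1)
Op 2: gossip N2<->N1 -> N2.N0=(alive,v0) N2.N1=(alive,v1) N2.N2=(alive,v0) | N1.N0=(alive,v0) N1.N1=(alive,v1) N1.N2=(alive,v0)
Op 3: gossip N0<->N2 -> N0.N0=(alive,v0) N0.N1=(alive,v1) N0.N2=(alive,v0) | N2.N0=(alive,v0) N2.N1=(alive,v1) N2.N2=(alive,v0)
Op 4: N0 marks N0=dead -> (dead,v1)
Op 5: N1 marks N2=suspect -> (suspect,v1)
Op 6: gossip N1<->N2 -> N1.N0=(alive,v0) N1.N1=(alive,v1) N1.N2=(suspect,v1) | N2.N0=(alive,v0) N2.N1=(alive,v1) N2.N2=(suspect,v1)

Answer: alive 1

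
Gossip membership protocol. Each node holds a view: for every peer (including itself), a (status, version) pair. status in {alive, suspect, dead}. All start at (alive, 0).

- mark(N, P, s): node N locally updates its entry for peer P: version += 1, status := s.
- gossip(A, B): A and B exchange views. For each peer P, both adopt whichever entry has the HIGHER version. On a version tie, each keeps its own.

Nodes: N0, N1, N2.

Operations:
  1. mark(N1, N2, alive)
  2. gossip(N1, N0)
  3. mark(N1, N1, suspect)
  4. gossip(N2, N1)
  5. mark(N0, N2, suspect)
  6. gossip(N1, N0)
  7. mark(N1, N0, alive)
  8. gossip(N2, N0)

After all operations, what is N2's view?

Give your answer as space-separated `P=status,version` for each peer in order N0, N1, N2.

Answer: N0=alive,0 N1=suspect,1 N2=suspect,2

Derivation:
Op 1: N1 marks N2=alive -> (alive,v1)
Op 2: gossip N1<->N0 -> N1.N0=(alive,v0) N1.N1=(alive,v0) N1.N2=(alive,v1) | N0.N0=(alive,v0) N0.N1=(alive,v0) N0.N2=(alive,v1)
Op 3: N1 marks N1=suspect -> (suspect,v1)
Op 4: gossip N2<->N1 -> N2.N0=(alive,v0) N2.N1=(suspect,v1) N2.N2=(alive,v1) | N1.N0=(alive,v0) N1.N1=(suspect,v1) N1.N2=(alive,v1)
Op 5: N0 marks N2=suspect -> (suspect,v2)
Op 6: gossip N1<->N0 -> N1.N0=(alive,v0) N1.N1=(suspect,v1) N1.N2=(suspect,v2) | N0.N0=(alive,v0) N0.N1=(suspect,v1) N0.N2=(suspect,v2)
Op 7: N1 marks N0=alive -> (alive,v1)
Op 8: gossip N2<->N0 -> N2.N0=(alive,v0) N2.N1=(suspect,v1) N2.N2=(suspect,v2) | N0.N0=(alive,v0) N0.N1=(suspect,v1) N0.N2=(suspect,v2)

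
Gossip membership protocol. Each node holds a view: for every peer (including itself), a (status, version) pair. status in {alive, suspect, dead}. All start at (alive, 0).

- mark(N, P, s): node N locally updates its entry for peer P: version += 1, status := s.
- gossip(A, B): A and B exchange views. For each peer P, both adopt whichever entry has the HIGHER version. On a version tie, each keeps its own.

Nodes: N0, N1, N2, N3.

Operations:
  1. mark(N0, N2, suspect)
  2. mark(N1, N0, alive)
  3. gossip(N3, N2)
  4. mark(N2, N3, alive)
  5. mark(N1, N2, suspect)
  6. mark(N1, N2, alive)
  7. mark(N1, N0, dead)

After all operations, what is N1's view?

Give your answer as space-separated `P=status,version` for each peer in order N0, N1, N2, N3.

Answer: N0=dead,2 N1=alive,0 N2=alive,2 N3=alive,0

Derivation:
Op 1: N0 marks N2=suspect -> (suspect,v1)
Op 2: N1 marks N0=alive -> (alive,v1)
Op 3: gossip N3<->N2 -> N3.N0=(alive,v0) N3.N1=(alive,v0) N3.N2=(alive,v0) N3.N3=(alive,v0) | N2.N0=(alive,v0) N2.N1=(alive,v0) N2.N2=(alive,v0) N2.N3=(alive,v0)
Op 4: N2 marks N3=alive -> (alive,v1)
Op 5: N1 marks N2=suspect -> (suspect,v1)
Op 6: N1 marks N2=alive -> (alive,v2)
Op 7: N1 marks N0=dead -> (dead,v2)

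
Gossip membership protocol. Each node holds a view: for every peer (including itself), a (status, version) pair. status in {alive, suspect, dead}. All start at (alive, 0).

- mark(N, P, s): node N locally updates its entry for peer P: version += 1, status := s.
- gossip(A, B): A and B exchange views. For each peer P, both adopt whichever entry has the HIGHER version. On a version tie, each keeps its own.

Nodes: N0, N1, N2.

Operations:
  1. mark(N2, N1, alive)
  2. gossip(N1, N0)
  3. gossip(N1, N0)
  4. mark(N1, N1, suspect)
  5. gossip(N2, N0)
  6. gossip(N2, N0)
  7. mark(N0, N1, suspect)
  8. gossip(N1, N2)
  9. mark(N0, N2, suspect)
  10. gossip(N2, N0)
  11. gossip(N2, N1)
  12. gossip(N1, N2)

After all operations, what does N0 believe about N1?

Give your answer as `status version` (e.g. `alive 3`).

Answer: suspect 2

Derivation:
Op 1: N2 marks N1=alive -> (alive,v1)
Op 2: gossip N1<->N0 -> N1.N0=(alive,v0) N1.N1=(alive,v0) N1.N2=(alive,v0) | N0.N0=(alive,v0) N0.N1=(alive,v0) N0.N2=(alive,v0)
Op 3: gossip N1<->N0 -> N1.N0=(alive,v0) N1.N1=(alive,v0) N1.N2=(alive,v0) | N0.N0=(alive,v0) N0.N1=(alive,v0) N0.N2=(alive,v0)
Op 4: N1 marks N1=suspect -> (suspect,v1)
Op 5: gossip N2<->N0 -> N2.N0=(alive,v0) N2.N1=(alive,v1) N2.N2=(alive,v0) | N0.N0=(alive,v0) N0.N1=(alive,v1) N0.N2=(alive,v0)
Op 6: gossip N2<->N0 -> N2.N0=(alive,v0) N2.N1=(alive,v1) N2.N2=(alive,v0) | N0.N0=(alive,v0) N0.N1=(alive,v1) N0.N2=(alive,v0)
Op 7: N0 marks N1=suspect -> (suspect,v2)
Op 8: gossip N1<->N2 -> N1.N0=(alive,v0) N1.N1=(suspect,v1) N1.N2=(alive,v0) | N2.N0=(alive,v0) N2.N1=(alive,v1) N2.N2=(alive,v0)
Op 9: N0 marks N2=suspect -> (suspect,v1)
Op 10: gossip N2<->N0 -> N2.N0=(alive,v0) N2.N1=(suspect,v2) N2.N2=(suspect,v1) | N0.N0=(alive,v0) N0.N1=(suspect,v2) N0.N2=(suspect,v1)
Op 11: gossip N2<->N1 -> N2.N0=(alive,v0) N2.N1=(suspect,v2) N2.N2=(suspect,v1) | N1.N0=(alive,v0) N1.N1=(suspect,v2) N1.N2=(suspect,v1)
Op 12: gossip N1<->N2 -> N1.N0=(alive,v0) N1.N1=(suspect,v2) N1.N2=(suspect,v1) | N2.N0=(alive,v0) N2.N1=(suspect,v2) N2.N2=(suspect,v1)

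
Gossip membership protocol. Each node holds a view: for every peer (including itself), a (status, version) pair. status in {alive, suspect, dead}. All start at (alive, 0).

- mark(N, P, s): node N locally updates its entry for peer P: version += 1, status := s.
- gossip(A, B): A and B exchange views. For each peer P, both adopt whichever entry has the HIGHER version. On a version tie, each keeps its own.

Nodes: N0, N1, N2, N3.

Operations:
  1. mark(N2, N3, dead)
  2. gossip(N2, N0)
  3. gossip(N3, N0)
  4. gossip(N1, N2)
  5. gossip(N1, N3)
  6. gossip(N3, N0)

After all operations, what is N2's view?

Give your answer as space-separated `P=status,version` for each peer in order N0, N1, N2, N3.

Answer: N0=alive,0 N1=alive,0 N2=alive,0 N3=dead,1

Derivation:
Op 1: N2 marks N3=dead -> (dead,v1)
Op 2: gossip N2<->N0 -> N2.N0=(alive,v0) N2.N1=(alive,v0) N2.N2=(alive,v0) N2.N3=(dead,v1) | N0.N0=(alive,v0) N0.N1=(alive,v0) N0.N2=(alive,v0) N0.N3=(dead,v1)
Op 3: gossip N3<->N0 -> N3.N0=(alive,v0) N3.N1=(alive,v0) N3.N2=(alive,v0) N3.N3=(dead,v1) | N0.N0=(alive,v0) N0.N1=(alive,v0) N0.N2=(alive,v0) N0.N3=(dead,v1)
Op 4: gossip N1<->N2 -> N1.N0=(alive,v0) N1.N1=(alive,v0) N1.N2=(alive,v0) N1.N3=(dead,v1) | N2.N0=(alive,v0) N2.N1=(alive,v0) N2.N2=(alive,v0) N2.N3=(dead,v1)
Op 5: gossip N1<->N3 -> N1.N0=(alive,v0) N1.N1=(alive,v0) N1.N2=(alive,v0) N1.N3=(dead,v1) | N3.N0=(alive,v0) N3.N1=(alive,v0) N3.N2=(alive,v0) N3.N3=(dead,v1)
Op 6: gossip N3<->N0 -> N3.N0=(alive,v0) N3.N1=(alive,v0) N3.N2=(alive,v0) N3.N3=(dead,v1) | N0.N0=(alive,v0) N0.N1=(alive,v0) N0.N2=(alive,v0) N0.N3=(dead,v1)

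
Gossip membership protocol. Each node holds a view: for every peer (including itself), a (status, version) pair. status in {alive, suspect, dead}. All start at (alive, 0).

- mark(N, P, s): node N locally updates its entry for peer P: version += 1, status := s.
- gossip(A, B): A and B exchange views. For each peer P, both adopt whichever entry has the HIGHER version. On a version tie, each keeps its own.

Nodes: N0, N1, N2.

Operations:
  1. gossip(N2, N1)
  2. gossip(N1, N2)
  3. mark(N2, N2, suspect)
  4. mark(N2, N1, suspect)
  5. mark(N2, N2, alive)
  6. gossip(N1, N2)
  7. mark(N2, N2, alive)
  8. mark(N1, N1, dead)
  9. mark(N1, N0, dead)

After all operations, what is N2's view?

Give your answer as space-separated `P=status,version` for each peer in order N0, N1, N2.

Answer: N0=alive,0 N1=suspect,1 N2=alive,3

Derivation:
Op 1: gossip N2<->N1 -> N2.N0=(alive,v0) N2.N1=(alive,v0) N2.N2=(alive,v0) | N1.N0=(alive,v0) N1.N1=(alive,v0) N1.N2=(alive,v0)
Op 2: gossip N1<->N2 -> N1.N0=(alive,v0) N1.N1=(alive,v0) N1.N2=(alive,v0) | N2.N0=(alive,v0) N2.N1=(alive,v0) N2.N2=(alive,v0)
Op 3: N2 marks N2=suspect -> (suspect,v1)
Op 4: N2 marks N1=suspect -> (suspect,v1)
Op 5: N2 marks N2=alive -> (alive,v2)
Op 6: gossip N1<->N2 -> N1.N0=(alive,v0) N1.N1=(suspect,v1) N1.N2=(alive,v2) | N2.N0=(alive,v0) N2.N1=(suspect,v1) N2.N2=(alive,v2)
Op 7: N2 marks N2=alive -> (alive,v3)
Op 8: N1 marks N1=dead -> (dead,v2)
Op 9: N1 marks N0=dead -> (dead,v1)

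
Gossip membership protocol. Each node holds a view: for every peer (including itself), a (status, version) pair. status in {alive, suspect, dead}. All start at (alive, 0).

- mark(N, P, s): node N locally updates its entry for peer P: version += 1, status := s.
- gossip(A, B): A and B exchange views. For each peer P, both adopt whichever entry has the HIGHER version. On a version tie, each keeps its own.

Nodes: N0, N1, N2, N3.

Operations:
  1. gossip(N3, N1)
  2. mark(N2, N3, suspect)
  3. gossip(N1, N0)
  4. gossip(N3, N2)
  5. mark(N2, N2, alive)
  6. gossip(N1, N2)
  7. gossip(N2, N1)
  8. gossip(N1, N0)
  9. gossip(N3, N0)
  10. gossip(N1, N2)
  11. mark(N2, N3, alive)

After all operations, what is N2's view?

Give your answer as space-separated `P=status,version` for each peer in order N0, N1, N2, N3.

Op 1: gossip N3<->N1 -> N3.N0=(alive,v0) N3.N1=(alive,v0) N3.N2=(alive,v0) N3.N3=(alive,v0) | N1.N0=(alive,v0) N1.N1=(alive,v0) N1.N2=(alive,v0) N1.N3=(alive,v0)
Op 2: N2 marks N3=suspect -> (suspect,v1)
Op 3: gossip N1<->N0 -> N1.N0=(alive,v0) N1.N1=(alive,v0) N1.N2=(alive,v0) N1.N3=(alive,v0) | N0.N0=(alive,v0) N0.N1=(alive,v0) N0.N2=(alive,v0) N0.N3=(alive,v0)
Op 4: gossip N3<->N2 -> N3.N0=(alive,v0) N3.N1=(alive,v0) N3.N2=(alive,v0) N3.N3=(suspect,v1) | N2.N0=(alive,v0) N2.N1=(alive,v0) N2.N2=(alive,v0) N2.N3=(suspect,v1)
Op 5: N2 marks N2=alive -> (alive,v1)
Op 6: gossip N1<->N2 -> N1.N0=(alive,v0) N1.N1=(alive,v0) N1.N2=(alive,v1) N1.N3=(suspect,v1) | N2.N0=(alive,v0) N2.N1=(alive,v0) N2.N2=(alive,v1) N2.N3=(suspect,v1)
Op 7: gossip N2<->N1 -> N2.N0=(alive,v0) N2.N1=(alive,v0) N2.N2=(alive,v1) N2.N3=(suspect,v1) | N1.N0=(alive,v0) N1.N1=(alive,v0) N1.N2=(alive,v1) N1.N3=(suspect,v1)
Op 8: gossip N1<->N0 -> N1.N0=(alive,v0) N1.N1=(alive,v0) N1.N2=(alive,v1) N1.N3=(suspect,v1) | N0.N0=(alive,v0) N0.N1=(alive,v0) N0.N2=(alive,v1) N0.N3=(suspect,v1)
Op 9: gossip N3<->N0 -> N3.N0=(alive,v0) N3.N1=(alive,v0) N3.N2=(alive,v1) N3.N3=(suspect,v1) | N0.N0=(alive,v0) N0.N1=(alive,v0) N0.N2=(alive,v1) N0.N3=(suspect,v1)
Op 10: gossip N1<->N2 -> N1.N0=(alive,v0) N1.N1=(alive,v0) N1.N2=(alive,v1) N1.N3=(suspect,v1) | N2.N0=(alive,v0) N2.N1=(alive,v0) N2.N2=(alive,v1) N2.N3=(suspect,v1)
Op 11: N2 marks N3=alive -> (alive,v2)

Answer: N0=alive,0 N1=alive,0 N2=alive,1 N3=alive,2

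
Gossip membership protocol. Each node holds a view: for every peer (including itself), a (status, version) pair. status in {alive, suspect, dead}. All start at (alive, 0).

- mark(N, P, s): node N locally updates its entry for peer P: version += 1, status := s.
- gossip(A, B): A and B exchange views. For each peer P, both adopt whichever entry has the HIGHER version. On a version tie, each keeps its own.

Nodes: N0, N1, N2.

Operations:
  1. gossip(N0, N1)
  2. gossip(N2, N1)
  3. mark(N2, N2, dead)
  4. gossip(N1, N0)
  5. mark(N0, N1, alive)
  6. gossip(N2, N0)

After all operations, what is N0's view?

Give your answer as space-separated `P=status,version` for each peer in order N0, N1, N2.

Op 1: gossip N0<->N1 -> N0.N0=(alive,v0) N0.N1=(alive,v0) N0.N2=(alive,v0) | N1.N0=(alive,v0) N1.N1=(alive,v0) N1.N2=(alive,v0)
Op 2: gossip N2<->N1 -> N2.N0=(alive,v0) N2.N1=(alive,v0) N2.N2=(alive,v0) | N1.N0=(alive,v0) N1.N1=(alive,v0) N1.N2=(alive,v0)
Op 3: N2 marks N2=dead -> (dead,v1)
Op 4: gossip N1<->N0 -> N1.N0=(alive,v0) N1.N1=(alive,v0) N1.N2=(alive,v0) | N0.N0=(alive,v0) N0.N1=(alive,v0) N0.N2=(alive,v0)
Op 5: N0 marks N1=alive -> (alive,v1)
Op 6: gossip N2<->N0 -> N2.N0=(alive,v0) N2.N1=(alive,v1) N2.N2=(dead,v1) | N0.N0=(alive,v0) N0.N1=(alive,v1) N0.N2=(dead,v1)

Answer: N0=alive,0 N1=alive,1 N2=dead,1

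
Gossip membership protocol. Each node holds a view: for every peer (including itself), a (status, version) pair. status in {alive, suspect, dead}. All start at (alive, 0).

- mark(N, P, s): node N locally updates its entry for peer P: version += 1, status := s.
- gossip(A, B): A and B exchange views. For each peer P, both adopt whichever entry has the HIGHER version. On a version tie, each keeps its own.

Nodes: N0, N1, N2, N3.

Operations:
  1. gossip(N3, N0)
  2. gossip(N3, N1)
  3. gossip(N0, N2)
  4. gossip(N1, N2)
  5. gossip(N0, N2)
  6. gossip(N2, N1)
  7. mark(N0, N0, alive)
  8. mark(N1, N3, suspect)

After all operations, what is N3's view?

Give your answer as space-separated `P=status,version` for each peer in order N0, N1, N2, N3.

Op 1: gossip N3<->N0 -> N3.N0=(alive,v0) N3.N1=(alive,v0) N3.N2=(alive,v0) N3.N3=(alive,v0) | N0.N0=(alive,v0) N0.N1=(alive,v0) N0.N2=(alive,v0) N0.N3=(alive,v0)
Op 2: gossip N3<->N1 -> N3.N0=(alive,v0) N3.N1=(alive,v0) N3.N2=(alive,v0) N3.N3=(alive,v0) | N1.N0=(alive,v0) N1.N1=(alive,v0) N1.N2=(alive,v0) N1.N3=(alive,v0)
Op 3: gossip N0<->N2 -> N0.N0=(alive,v0) N0.N1=(alive,v0) N0.N2=(alive,v0) N0.N3=(alive,v0) | N2.N0=(alive,v0) N2.N1=(alive,v0) N2.N2=(alive,v0) N2.N3=(alive,v0)
Op 4: gossip N1<->N2 -> N1.N0=(alive,v0) N1.N1=(alive,v0) N1.N2=(alive,v0) N1.N3=(alive,v0) | N2.N0=(alive,v0) N2.N1=(alive,v0) N2.N2=(alive,v0) N2.N3=(alive,v0)
Op 5: gossip N0<->N2 -> N0.N0=(alive,v0) N0.N1=(alive,v0) N0.N2=(alive,v0) N0.N3=(alive,v0) | N2.N0=(alive,v0) N2.N1=(alive,v0) N2.N2=(alive,v0) N2.N3=(alive,v0)
Op 6: gossip N2<->N1 -> N2.N0=(alive,v0) N2.N1=(alive,v0) N2.N2=(alive,v0) N2.N3=(alive,v0) | N1.N0=(alive,v0) N1.N1=(alive,v0) N1.N2=(alive,v0) N1.N3=(alive,v0)
Op 7: N0 marks N0=alive -> (alive,v1)
Op 8: N1 marks N3=suspect -> (suspect,v1)

Answer: N0=alive,0 N1=alive,0 N2=alive,0 N3=alive,0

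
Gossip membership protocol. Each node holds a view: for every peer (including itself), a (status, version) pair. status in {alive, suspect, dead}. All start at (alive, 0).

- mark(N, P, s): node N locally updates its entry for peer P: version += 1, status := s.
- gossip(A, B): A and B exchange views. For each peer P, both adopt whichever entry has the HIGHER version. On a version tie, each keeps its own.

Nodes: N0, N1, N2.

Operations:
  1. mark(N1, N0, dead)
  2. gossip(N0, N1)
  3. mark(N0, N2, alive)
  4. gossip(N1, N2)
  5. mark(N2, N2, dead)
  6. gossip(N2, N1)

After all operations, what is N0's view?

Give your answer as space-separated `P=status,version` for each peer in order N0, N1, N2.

Answer: N0=dead,1 N1=alive,0 N2=alive,1

Derivation:
Op 1: N1 marks N0=dead -> (dead,v1)
Op 2: gossip N0<->N1 -> N0.N0=(dead,v1) N0.N1=(alive,v0) N0.N2=(alive,v0) | N1.N0=(dead,v1) N1.N1=(alive,v0) N1.N2=(alive,v0)
Op 3: N0 marks N2=alive -> (alive,v1)
Op 4: gossip N1<->N2 -> N1.N0=(dead,v1) N1.N1=(alive,v0) N1.N2=(alive,v0) | N2.N0=(dead,v1) N2.N1=(alive,v0) N2.N2=(alive,v0)
Op 5: N2 marks N2=dead -> (dead,v1)
Op 6: gossip N2<->N1 -> N2.N0=(dead,v1) N2.N1=(alive,v0) N2.N2=(dead,v1) | N1.N0=(dead,v1) N1.N1=(alive,v0) N1.N2=(dead,v1)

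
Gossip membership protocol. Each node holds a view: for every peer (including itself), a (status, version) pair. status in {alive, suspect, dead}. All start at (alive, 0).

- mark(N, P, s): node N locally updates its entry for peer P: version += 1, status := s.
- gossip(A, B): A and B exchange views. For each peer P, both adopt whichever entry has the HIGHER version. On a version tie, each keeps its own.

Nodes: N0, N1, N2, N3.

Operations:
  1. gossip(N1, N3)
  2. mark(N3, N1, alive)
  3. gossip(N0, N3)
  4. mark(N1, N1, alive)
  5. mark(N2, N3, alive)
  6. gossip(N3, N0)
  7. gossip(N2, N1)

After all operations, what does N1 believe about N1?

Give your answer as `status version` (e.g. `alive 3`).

Op 1: gossip N1<->N3 -> N1.N0=(alive,v0) N1.N1=(alive,v0) N1.N2=(alive,v0) N1.N3=(alive,v0) | N3.N0=(alive,v0) N3.N1=(alive,v0) N3.N2=(alive,v0) N3.N3=(alive,v0)
Op 2: N3 marks N1=alive -> (alive,v1)
Op 3: gossip N0<->N3 -> N0.N0=(alive,v0) N0.N1=(alive,v1) N0.N2=(alive,v0) N0.N3=(alive,v0) | N3.N0=(alive,v0) N3.N1=(alive,v1) N3.N2=(alive,v0) N3.N3=(alive,v0)
Op 4: N1 marks N1=alive -> (alive,v1)
Op 5: N2 marks N3=alive -> (alive,v1)
Op 6: gossip N3<->N0 -> N3.N0=(alive,v0) N3.N1=(alive,v1) N3.N2=(alive,v0) N3.N3=(alive,v0) | N0.N0=(alive,v0) N0.N1=(alive,v1) N0.N2=(alive,v0) N0.N3=(alive,v0)
Op 7: gossip N2<->N1 -> N2.N0=(alive,v0) N2.N1=(alive,v1) N2.N2=(alive,v0) N2.N3=(alive,v1) | N1.N0=(alive,v0) N1.N1=(alive,v1) N1.N2=(alive,v0) N1.N3=(alive,v1)

Answer: alive 1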